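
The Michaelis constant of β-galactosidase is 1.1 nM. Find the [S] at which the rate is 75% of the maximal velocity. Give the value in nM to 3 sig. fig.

3.30 nM

v/Vmax = [S]/(Km+[S]) = 0.75, so [S] = Km·0.75/(1 − 0.75) = 1.1 × 3.000.
[S] = 3.30 nM.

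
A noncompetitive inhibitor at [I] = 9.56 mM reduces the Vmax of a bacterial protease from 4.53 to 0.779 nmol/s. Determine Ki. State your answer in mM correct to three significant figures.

1.99 mM

Noncompetitive: Vmax,app = Vmax/α with α = 1 + [I]/Ki.
α = Vmax/Vmax,app = 4.53/0.779 = 5.815.
Ki = [I]/(α − 1) = 9.56/4.815 = 1.99 mM.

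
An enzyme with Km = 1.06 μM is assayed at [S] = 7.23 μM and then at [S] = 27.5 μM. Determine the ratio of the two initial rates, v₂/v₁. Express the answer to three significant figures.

1.10

The fractional saturations are [S]/(Km+[S]) = 7.23/8.290 = 0.8721 and 27.5/28.56 = 0.9629.
v₂/v₁ is just their ratio: 0.9629/0.8721 = 1.10.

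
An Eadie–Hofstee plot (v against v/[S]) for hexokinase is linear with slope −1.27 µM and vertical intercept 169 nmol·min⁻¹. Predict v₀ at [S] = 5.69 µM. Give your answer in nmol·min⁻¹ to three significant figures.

138 nmol·min⁻¹

In the Eadie–Hofstee form v = Vmax − Km·(v/[S]), the slope is −Km and the intercept is Vmax, so Km = 1.27 µM and Vmax = 169 nmol·min⁻¹.
v = 169 × 5.69/(1.27 + 5.69) = 138 nmol·min⁻¹.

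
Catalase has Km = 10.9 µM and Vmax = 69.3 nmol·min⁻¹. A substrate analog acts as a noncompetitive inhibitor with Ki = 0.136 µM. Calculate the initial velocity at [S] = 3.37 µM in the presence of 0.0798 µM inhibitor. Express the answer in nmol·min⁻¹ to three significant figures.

10.3 nmol·min⁻¹

α = 1 + [I]/Ki = 1 + 0.0798/0.136 = 1.587.
For a noncompetitive inhibitor, Vmax is reduced to Vmax/α while Km is unchanged: Km,app = 10.9 µM, Vmax,app = 43.7 nmol·min⁻¹.
v = Vmax,app·[S]/(Km,app + [S]) = 43.7 × 3.37/(10.9 + 3.37) = 10.3 nmol·min⁻¹.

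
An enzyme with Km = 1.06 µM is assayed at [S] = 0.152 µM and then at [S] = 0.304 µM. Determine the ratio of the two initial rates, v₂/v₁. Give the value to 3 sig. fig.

The fractional saturations are [S]/(Km+[S]) = 0.152/1.212 = 0.1254 and 0.304/1.364 = 0.2229.
v₂/v₁ is just their ratio: 0.2229/0.1254 = 1.78.

1.78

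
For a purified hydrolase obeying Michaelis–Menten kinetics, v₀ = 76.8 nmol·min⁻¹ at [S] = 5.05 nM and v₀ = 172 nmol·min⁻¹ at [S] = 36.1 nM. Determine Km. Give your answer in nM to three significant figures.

From v = Vmax[S]/(Km+[S]), each point gives Vmax = v(Km+[S])/[S].
Equating: 76.8(Km+5.05)/5.05 = 172(Km+36.1)/36.1.
15.21·Km + 76.8 = 4.765·Km + 172, so (15.21 − 4.765)·Km = 172 − 76.8.
Km = 95.20/10.44 = 9.12 nM; then Vmax = 76.8(9.12+5.05)/5.05 = 215 nmol·min⁻¹.

9.12 nM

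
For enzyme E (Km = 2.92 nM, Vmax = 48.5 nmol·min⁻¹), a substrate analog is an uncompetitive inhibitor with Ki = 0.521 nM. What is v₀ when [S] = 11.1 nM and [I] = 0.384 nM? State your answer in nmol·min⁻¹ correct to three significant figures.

24.2 nmol·min⁻¹

α = 1 + [I]/Ki = 1 + 0.384/0.521 = 1.737.
For an uncompetitive inhibitor, both parameters are divided by α, giving Vmax/α and Km/α: Km,app = 1.68 nM, Vmax,app = 27.9 nmol·min⁻¹.
v = Vmax,app·[S]/(Km,app + [S]) = 27.9 × 11.1/(1.68 + 11.1) = 24.2 nmol·min⁻¹.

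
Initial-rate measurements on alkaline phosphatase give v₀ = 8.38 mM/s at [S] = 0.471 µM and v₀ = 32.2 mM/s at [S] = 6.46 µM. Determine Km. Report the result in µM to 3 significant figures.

From v = Vmax[S]/(Km+[S]), each point gives Vmax = v(Km+[S])/[S].
Equating: 8.38(Km+0.471)/0.471 = 32.2(Km+6.46)/6.46.
17.79·Km + 8.38 = 4.985·Km + 32.2, so (17.79 − 4.985)·Km = 32.2 − 8.38.
Km = 23.82/12.81 = 1.86 µM; then Vmax = 8.38(1.86+0.471)/0.471 = 41.5 mM/s.

1.86 µM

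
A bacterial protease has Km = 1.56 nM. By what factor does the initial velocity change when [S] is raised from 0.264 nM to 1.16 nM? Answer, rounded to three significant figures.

2.95

The fractional saturations are [S]/(Km+[S]) = 0.264/1.824 = 0.1447 and 1.16/2.720 = 0.4265.
v₂/v₁ is just their ratio: 0.4265/0.1447 = 2.95.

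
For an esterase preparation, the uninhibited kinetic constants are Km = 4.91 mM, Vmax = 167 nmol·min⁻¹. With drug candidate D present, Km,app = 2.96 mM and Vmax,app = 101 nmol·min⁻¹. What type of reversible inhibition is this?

uncompetitive

Both Km and Vmax decrease by the same factor (~1.66-fold) — characteristic of uncompetitive inhibition.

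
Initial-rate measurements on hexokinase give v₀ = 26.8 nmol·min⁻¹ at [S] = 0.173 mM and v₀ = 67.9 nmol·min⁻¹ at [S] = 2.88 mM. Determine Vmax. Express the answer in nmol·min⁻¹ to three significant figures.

75.3 nmol·min⁻¹

In reciprocal form, 1/v = (Km/Vmax)·(1/[S]) + 1/Vmax. The two points give (1/[S], 1/v) = (5.780, 0.03731) and (0.3472, 0.01473).
Slope = (0.03731 − 0.01473)/(5.780 − 0.3472) = 0.004157; intercept = 0.03731 − 0.004157×5.780 = 0.01328.
Vmax = 1/intercept = 75.3 nmol·min⁻¹; Km = slope × Vmax = 0.004157 × 75.3 = 0.313 mM.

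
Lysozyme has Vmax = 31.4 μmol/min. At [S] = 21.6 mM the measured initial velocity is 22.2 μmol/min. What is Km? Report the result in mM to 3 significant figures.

From v = Vmax[S]/(Km+[S]), Km = [S](Vmax − v)/v.
Km = 21.6 × (31.4 − 22.2) / 22.2 = 198.7/22.2 = 8.95 mM.

8.95 mM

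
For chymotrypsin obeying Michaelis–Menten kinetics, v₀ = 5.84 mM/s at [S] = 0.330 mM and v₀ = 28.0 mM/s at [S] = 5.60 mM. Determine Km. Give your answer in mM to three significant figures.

From v = Vmax[S]/(Km+[S]), each point gives Vmax = v(Km+[S])/[S].
Equating: 5.84(Km+0.330)/0.330 = 28.0(Km+5.60)/5.60.
17.70·Km + 5.84 = 5.000·Km + 28.0, so (17.70 − 5.000)·Km = 28.0 − 5.84.
Km = 22.16/12.70 = 1.75 mM; then Vmax = 5.84(1.75+0.330)/0.330 = 36.7 mM/s.

1.75 mM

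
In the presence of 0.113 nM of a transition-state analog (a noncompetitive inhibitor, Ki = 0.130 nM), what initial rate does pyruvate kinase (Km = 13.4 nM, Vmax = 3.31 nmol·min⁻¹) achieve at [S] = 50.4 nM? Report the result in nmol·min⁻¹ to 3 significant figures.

1.40 nmol·min⁻¹

With α = 1 + [I]/Ki = 1 + 0.113/0.130 = 1.869, the noncompetitive rate law is v = (Vmax/α)·[S] / (Km + [S]).
v = (3.31/1.869)×50.4 / (13.4 + 50.4) = 89.25/63.80 = 1.40 nmol·min⁻¹.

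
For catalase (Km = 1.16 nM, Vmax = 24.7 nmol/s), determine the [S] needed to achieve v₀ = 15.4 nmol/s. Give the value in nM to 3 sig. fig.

The required fractional saturation is v/Vmax = 15.4/24.7 = 0.6235.
Then [S]/(Km+[S]) = 0.6235 ⇒ [S] = 1.16 × 0.6235/(1 − 0.6235) = 1.92 nM.

1.92 nM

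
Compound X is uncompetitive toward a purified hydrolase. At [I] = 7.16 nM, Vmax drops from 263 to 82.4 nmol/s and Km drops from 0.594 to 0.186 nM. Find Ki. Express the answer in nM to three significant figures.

3.27 nM

Uncompetitive: Vmax,app = Vmax/α (and Km,app = Km/α) with α = 1 + [I]/Ki.
α = Vmax/Vmax,app = 263/82.4 = 3.192.
Since α = 1 + [I]/Ki, [I]/Ki = 3.192 − 1 = 2.192 and Ki = 7.16/2.192 = 3.27 nM.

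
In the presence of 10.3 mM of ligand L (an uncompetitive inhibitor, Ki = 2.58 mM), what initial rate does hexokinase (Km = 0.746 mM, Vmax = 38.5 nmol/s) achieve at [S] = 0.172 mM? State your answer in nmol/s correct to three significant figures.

4.13 nmol/s

With α = 1 + [I]/Ki = 1 + 10.3/2.58 = 4.992, the uncompetitive rate law is v = (Vmax/α)·[S] / (Km/α + [S]).
v = (38.5/4.992)×0.172 / (0.746/4.992 + 0.172) = 1.326/0.3214 = 4.13 nmol/s.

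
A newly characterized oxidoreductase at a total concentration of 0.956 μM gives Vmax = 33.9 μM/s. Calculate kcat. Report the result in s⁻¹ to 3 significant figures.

kcat = Vmax/[E]total = 33.9 μM/s / 0.956 μM = 35.5 s⁻¹.

35.5 s⁻¹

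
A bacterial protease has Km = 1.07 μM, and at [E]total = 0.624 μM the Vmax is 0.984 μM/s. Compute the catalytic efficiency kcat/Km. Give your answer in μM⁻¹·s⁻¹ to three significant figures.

1.47 μM⁻¹·s⁻¹

kcat = Vmax/[E]total = 0.984/0.624 = 1.58 s⁻¹.
kcat/Km = 1.58/1.07 = 1.47 μM⁻¹·s⁻¹.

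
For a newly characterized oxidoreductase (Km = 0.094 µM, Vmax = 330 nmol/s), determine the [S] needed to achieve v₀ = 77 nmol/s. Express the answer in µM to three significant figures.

0.0286 µM

The required fractional saturation is v/Vmax = 77/330 = 0.2333.
Then [S]/(Km+[S]) = 0.2333 ⇒ [S] = 0.094 × 0.2333/(1 − 0.2333) = 0.0286 µM.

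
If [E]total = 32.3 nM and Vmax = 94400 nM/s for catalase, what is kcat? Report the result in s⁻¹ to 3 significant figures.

2920 s⁻¹

kcat = Vmax/[E]total = 94400 nM/s / 32.3 nM = 2920 s⁻¹.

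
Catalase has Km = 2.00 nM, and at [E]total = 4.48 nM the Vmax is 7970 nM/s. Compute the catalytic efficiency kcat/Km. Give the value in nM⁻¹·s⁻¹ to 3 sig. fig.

890 nM⁻¹·s⁻¹

kcat = Vmax/[E]total = 7970/4.48 = 1780 s⁻¹.
kcat/Km = 1780/2.00 = 890 nM⁻¹·s⁻¹.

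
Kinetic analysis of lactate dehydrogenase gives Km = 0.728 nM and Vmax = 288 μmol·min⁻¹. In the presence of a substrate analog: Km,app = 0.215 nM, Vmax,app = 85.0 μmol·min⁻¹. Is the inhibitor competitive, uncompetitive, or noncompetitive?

Both Km and Vmax decrease by the same factor (~3.39-fold) — characteristic of uncompetitive inhibition.

uncompetitive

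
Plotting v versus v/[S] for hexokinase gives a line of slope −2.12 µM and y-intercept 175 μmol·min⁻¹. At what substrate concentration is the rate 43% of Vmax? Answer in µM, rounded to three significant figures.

The Eadie–Hofstee slope gives Km = 2.12 µM (slope = −Km).
v/Vmax = [S]/(Km+[S]) = 0.43 ⇒ [S] = Km·0.43/(1−0.43) = 2.12 × 0.7544 = 1.60 µM.

1.60 µM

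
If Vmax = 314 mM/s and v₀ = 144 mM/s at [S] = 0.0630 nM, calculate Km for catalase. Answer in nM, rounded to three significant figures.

0.0744 nM

v/Vmax = 144/314 = 0.4586 = [S]/(Km+[S]).
So Km + [S] = [S]/0.4586 = 0.1374 nM, giving Km = 0.1374 − 0.0630 = 0.0744 nM.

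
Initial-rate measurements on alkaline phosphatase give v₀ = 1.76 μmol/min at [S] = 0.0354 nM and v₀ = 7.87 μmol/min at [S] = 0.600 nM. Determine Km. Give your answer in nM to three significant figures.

0.167 nM

From v = Vmax[S]/(Km+[S]), each point gives Vmax = v(Km+[S])/[S].
Equating: 1.76(Km+0.0354)/0.0354 = 7.87(Km+0.600)/0.600.
49.72·Km + 1.76 = 13.12·Km + 7.87, so (49.72 − 13.12)·Km = 7.87 − 1.76.
Km = 6.110/36.60 = 0.167 nM; then Vmax = 1.76(0.167+0.0354)/0.0354 = 10.1 μmol/min.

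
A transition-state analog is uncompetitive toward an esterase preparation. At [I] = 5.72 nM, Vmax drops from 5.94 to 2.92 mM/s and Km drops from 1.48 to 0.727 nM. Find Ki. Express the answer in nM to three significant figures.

Uncompetitive: Vmax,app = Vmax/α (and Km,app = Km/α) with α = 1 + [I]/Ki.
α = Vmax/Vmax,app = 5.94/2.92 = 2.034.
Since α = 1 + [I]/Ki, [I]/Ki = 2.034 − 1 = 1.034 and Ki = 5.72/1.034 = 5.53 nM.

5.53 nM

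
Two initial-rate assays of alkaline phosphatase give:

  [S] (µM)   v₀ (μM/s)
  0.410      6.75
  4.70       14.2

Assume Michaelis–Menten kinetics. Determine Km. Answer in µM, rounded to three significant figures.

From v = Vmax[S]/(Km+[S]), each point gives Vmax = v(Km+[S])/[S].
Equating: 6.75(Km+0.410)/0.410 = 14.2(Km+4.70)/4.70.
16.46·Km + 6.75 = 3.021·Km + 14.2, so (16.46 − 3.021)·Km = 14.2 − 6.75.
Km = 7.450/13.44 = 0.554 µM; then Vmax = 6.75(0.554+0.410)/0.410 = 15.9 μM/s.

0.554 µM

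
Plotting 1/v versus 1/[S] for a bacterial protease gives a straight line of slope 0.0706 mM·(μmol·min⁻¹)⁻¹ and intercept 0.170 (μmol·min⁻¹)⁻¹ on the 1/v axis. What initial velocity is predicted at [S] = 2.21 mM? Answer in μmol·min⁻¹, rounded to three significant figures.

4.95 μmol·min⁻¹

The y-intercept is 1/Vmax, so Vmax = 1/0.170 = 5.88 μmol·min⁻¹.
The slope is Km/Vmax, so Km = 0.0706 × 5.88 = 0.415 mM.
Then v = 5.88 × 2.21/(0.415 + 2.21) = 4.95 μmol·min⁻¹.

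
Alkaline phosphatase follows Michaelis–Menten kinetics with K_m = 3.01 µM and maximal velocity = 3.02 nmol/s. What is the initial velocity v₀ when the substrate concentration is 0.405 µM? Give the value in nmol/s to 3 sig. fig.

0.358 nmol/s

v = Vmax·[S]/(Km + [S]) = 3.02 × 0.405 / (3.01 + 0.405)
  = 1.223 / 3.415 = 0.358 nmol/s.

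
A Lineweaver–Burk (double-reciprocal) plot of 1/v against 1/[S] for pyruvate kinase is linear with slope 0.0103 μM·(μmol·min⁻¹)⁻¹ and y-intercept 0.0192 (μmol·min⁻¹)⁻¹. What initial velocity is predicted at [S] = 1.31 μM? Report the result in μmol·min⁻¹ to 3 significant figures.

37.0 μmol·min⁻¹

The y-intercept is 1/Vmax, so Vmax = 1/0.0192 = 52.1 μmol·min⁻¹.
The slope is Km/Vmax, so Km = 0.0103 × 52.1 = 0.536 μM.
Then v = 52.1 × 1.31/(0.536 + 1.31) = 37.0 μmol·min⁻¹.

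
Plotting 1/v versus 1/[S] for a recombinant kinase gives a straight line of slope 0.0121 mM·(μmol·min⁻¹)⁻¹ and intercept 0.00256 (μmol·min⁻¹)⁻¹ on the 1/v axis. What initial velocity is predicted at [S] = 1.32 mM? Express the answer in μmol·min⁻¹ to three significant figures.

85.3 μmol·min⁻¹

The y-intercept is 1/Vmax, so Vmax = 1/0.00256 = 391 μmol·min⁻¹.
The slope is Km/Vmax, so Km = 0.0121 × 391 = 4.73 mM.
Then v = 391 × 1.32/(4.73 + 1.32) = 85.3 μmol·min⁻¹.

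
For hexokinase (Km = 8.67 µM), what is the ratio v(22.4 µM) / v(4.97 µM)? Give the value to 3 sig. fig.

The fractional saturations are [S]/(Km+[S]) = 4.97/13.64 = 0.3644 and 22.4/31.07 = 0.7210.
v₂/v₁ is just their ratio: 0.7210/0.3644 = 1.98.

1.98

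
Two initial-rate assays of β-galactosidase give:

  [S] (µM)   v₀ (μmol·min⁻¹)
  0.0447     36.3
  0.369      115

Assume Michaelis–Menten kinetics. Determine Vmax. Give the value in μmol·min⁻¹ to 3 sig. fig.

164 μmol·min⁻¹

From v = Vmax[S]/(Km+[S]), each point gives Vmax = v(Km+[S])/[S].
Equating: 36.3(Km+0.0447)/0.0447 = 115(Km+0.369)/0.369.
812.1·Km + 36.3 = 311.7·Km + 115, so (812.1 − 311.7)·Km = 115 − 36.3.
Km = 78.70/500.4 = 0.157 µM; then Vmax = 36.3(0.157+0.0447)/0.0447 = 164 μmol·min⁻¹.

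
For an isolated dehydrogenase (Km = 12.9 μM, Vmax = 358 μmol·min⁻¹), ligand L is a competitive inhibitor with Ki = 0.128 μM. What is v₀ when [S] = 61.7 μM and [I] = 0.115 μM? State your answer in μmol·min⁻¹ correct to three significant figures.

256 μmol·min⁻¹

α = 1 + [I]/Ki = 1 + 0.115/0.128 = 1.898.
For a competitive inhibitor, Vmax is unchanged and the apparent Km becomes α·Km: Km,app = 24.5 μM, Vmax,app = 358 μmol·min⁻¹.
v = Vmax,app·[S]/(Km,app + [S]) = 358 × 61.7/(24.5 + 61.7) = 256 μmol·min⁻¹.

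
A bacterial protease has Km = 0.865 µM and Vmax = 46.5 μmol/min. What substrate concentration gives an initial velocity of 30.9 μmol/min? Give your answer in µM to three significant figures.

1.71 µM

Rearranging v = Vmax[S]/(Km+[S]) gives [S] = Km·v/(Vmax − v).
[S] = 0.865 × 30.9 / (46.5 − 30.9) = 26.73/15.60 = 1.71 µM.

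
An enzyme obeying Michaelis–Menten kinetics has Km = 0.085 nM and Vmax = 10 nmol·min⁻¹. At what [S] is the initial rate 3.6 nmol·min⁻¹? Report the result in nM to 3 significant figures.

Rearranging v = Vmax[S]/(Km+[S]) gives [S] = Km·v/(Vmax − v).
[S] = 0.085 × 3.6 / (10 − 3.6) = 0.3060/6.400 = 0.0478 nM.

0.0478 nM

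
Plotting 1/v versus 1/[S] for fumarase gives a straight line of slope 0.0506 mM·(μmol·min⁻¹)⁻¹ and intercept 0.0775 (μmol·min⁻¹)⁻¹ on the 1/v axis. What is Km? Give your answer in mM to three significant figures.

y-intercept = 1/Vmax ⇒ Vmax = 12.9 μmol·min⁻¹; slope = Km/Vmax ⇒ Km = slope × Vmax.
Km = 0.0506 × 12.9 = 0.653 mM.

0.653 mM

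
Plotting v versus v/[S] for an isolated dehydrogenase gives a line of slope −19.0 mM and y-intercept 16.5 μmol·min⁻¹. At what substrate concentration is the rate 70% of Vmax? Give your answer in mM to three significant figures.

The Eadie–Hofstee slope gives Km = 19.0 mM (slope = −Km).
v/Vmax = [S]/(Km+[S]) = 0.7 ⇒ [S] = Km·0.7/(1−0.7) = 19.0 × 2.333 = 44.3 mM.

44.3 mM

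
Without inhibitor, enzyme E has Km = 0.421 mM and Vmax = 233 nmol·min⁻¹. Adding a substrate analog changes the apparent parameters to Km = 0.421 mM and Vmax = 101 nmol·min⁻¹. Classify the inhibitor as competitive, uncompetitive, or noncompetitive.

Vmax decreases (233 → 101 nmol·min⁻¹) while Km is unchanged — pure noncompetitive inhibition.

noncompetitive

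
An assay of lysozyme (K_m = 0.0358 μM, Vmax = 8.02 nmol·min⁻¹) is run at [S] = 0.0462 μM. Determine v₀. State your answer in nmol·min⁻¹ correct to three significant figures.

v = Vmax·[S]/(Km + [S]) = 8.02 × 0.0462 / (0.0358 + 0.0462)
  = 0.3705 / 0.08200 = 4.52 nmol·min⁻¹.

4.52 nmol·min⁻¹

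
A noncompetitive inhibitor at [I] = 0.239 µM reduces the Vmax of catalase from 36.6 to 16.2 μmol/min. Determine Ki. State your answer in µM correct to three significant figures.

0.190 µM

Noncompetitive: Vmax,app = Vmax/α with α = 1 + [I]/Ki.
α = Vmax/Vmax,app = 36.6/16.2 = 2.259.
Since α = 1 + [I]/Ki, [I]/Ki = 2.259 − 1 = 1.259 and Ki = 0.239/1.259 = 0.190 µM.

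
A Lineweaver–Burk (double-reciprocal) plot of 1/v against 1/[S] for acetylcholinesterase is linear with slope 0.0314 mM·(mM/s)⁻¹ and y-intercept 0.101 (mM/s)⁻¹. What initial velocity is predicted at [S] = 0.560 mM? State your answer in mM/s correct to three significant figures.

6.37 mM/s

The y-intercept is 1/Vmax, so Vmax = 1/0.101 = 9.90 mM/s.
The slope is Km/Vmax, so Km = 0.0314 × 9.90 = 0.311 mM.
Then v = 9.90 × 0.560/(0.311 + 0.560) = 6.37 mM/s.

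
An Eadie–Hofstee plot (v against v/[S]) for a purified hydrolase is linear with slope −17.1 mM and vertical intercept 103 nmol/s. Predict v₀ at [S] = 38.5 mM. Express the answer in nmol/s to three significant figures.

In the Eadie–Hofstee form v = Vmax − Km·(v/[S]), the slope is −Km and the intercept is Vmax, so Km = 17.1 mM and Vmax = 103 nmol/s.
v = 103 × 38.5/(17.1 + 38.5) = 71.3 nmol/s.

71.3 nmol/s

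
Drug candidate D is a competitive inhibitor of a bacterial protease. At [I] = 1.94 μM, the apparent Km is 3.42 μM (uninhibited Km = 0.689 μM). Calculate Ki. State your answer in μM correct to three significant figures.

0.489 μM

Competitive: Km,app = α·Km with α = 1 + [I]/Ki.
α = Km,app/Km = 3.42/0.689 = 4.964.
Since α = 1 + [I]/Ki, [I]/Ki = 4.964 − 1 = 3.964 and Ki = 1.94/3.964 = 0.489 μM.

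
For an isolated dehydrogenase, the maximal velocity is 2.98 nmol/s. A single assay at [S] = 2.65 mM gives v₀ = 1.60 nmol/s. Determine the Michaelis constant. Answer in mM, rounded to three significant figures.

From v = Vmax[S]/(Km+[S]), Km = [S](Vmax − v)/v.
Km = 2.65 × (2.98 − 1.60) / 1.60 = 3.657/1.60 = 2.29 mM.

2.29 mM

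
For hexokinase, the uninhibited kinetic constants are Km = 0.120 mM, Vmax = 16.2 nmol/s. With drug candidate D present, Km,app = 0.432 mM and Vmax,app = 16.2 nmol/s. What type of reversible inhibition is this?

competitive

Km increases (0.120 → 0.432 mM) while Vmax is unchanged — the hallmark of competitive inhibition.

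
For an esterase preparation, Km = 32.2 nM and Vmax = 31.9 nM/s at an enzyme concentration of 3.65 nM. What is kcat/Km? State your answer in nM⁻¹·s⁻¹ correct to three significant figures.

0.271 nM⁻¹·s⁻¹

kcat = Vmax/[E]total = 31.9/3.65 = 8.74 s⁻¹.
kcat/Km = 8.74/32.2 = 0.271 nM⁻¹·s⁻¹.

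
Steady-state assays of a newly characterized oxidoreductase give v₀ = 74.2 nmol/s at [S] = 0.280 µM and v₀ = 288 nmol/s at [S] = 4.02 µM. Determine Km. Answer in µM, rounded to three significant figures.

From v = Vmax[S]/(Km+[S]), each point gives Vmax = v(Km+[S])/[S].
Equating: 74.2(Km+0.280)/0.280 = 288(Km+4.02)/4.02.
265.0·Km + 74.2 = 71.64·Km + 288, so (265.0 − 71.64)·Km = 288 − 74.2.
Km = 213.8/193.4 = 1.11 µM; then Vmax = 74.2(1.11+0.280)/0.280 = 367 nmol/s.

1.11 µM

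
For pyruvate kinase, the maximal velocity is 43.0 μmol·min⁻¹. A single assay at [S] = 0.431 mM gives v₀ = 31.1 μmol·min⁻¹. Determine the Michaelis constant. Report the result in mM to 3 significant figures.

0.165 mM

From v = Vmax[S]/(Km+[S]), Km = [S](Vmax − v)/v.
Km = 0.431 × (43.0 − 31.1) / 31.1 = 5.129/31.1 = 0.165 mM.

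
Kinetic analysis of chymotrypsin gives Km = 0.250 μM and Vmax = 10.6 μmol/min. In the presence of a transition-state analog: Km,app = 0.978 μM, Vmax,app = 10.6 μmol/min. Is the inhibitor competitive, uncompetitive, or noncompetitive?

Km increases (0.250 → 0.978 μM) while Vmax is unchanged — the hallmark of competitive inhibition.

competitive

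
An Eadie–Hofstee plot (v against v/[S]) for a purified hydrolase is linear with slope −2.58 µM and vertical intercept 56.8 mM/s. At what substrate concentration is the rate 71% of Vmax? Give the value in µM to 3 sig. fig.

The Eadie–Hofstee slope gives Km = 2.58 µM (slope = −Km).
v/Vmax = [S]/(Km+[S]) = 0.71 ⇒ [S] = Km·0.71/(1−0.71) = 2.58 × 2.448 = 6.32 µM.

6.32 µM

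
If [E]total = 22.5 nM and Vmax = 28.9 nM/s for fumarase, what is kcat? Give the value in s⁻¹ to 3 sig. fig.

kcat = Vmax/[E]total = 28.9 nM/s / 22.5 nM = 1.28 s⁻¹.

1.28 s⁻¹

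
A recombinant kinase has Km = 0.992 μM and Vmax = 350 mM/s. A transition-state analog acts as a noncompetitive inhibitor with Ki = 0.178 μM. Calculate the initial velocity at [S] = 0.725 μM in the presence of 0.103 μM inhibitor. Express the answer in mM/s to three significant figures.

93.6 mM/s

α = 1 + [I]/Ki = 1 + 0.103/0.178 = 1.579.
For a noncompetitive inhibitor, Vmax is reduced to Vmax/α while Km is unchanged: Km,app = 0.992 μM, Vmax,app = 222 mM/s.
v = Vmax,app·[S]/(Km,app + [S]) = 222 × 0.725/(0.992 + 0.725) = 93.6 mM/s.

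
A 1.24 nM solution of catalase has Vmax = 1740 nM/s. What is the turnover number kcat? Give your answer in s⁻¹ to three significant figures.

kcat = Vmax/[E]total = 1740 nM/s / 1.24 nM = 1400 s⁻¹.

1400 s⁻¹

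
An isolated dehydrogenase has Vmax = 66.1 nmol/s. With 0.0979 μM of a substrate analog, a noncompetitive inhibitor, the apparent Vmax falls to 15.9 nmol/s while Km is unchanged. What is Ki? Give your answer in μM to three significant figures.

Noncompetitive: Vmax,app = Vmax/α with α = 1 + [I]/Ki.
α = Vmax/Vmax,app = 66.1/15.9 = 4.157.
Since α = 1 + [I]/Ki, [I]/Ki = 4.157 − 1 = 3.157 and Ki = 0.0979/3.157 = 0.0310 μM.

0.0310 μM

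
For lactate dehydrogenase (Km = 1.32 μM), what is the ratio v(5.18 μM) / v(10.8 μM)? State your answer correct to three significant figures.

0.894

The fractional saturations are [S]/(Km+[S]) = 10.8/12.12 = 0.8911 and 5.18/6.500 = 0.7969.
v₂/v₁ is just their ratio: 0.7969/0.8911 = 0.894.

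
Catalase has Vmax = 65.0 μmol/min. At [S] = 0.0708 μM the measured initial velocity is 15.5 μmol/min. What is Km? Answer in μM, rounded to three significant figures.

0.226 μM

v/Vmax = 15.5/65.0 = 0.2385 = [S]/(Km+[S]).
So Km + [S] = [S]/0.2385 = 0.2969 μM, giving Km = 0.2969 − 0.0708 = 0.226 μM.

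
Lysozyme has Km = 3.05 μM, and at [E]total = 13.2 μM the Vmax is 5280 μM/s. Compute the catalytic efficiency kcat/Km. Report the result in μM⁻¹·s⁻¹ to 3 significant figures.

131 μM⁻¹·s⁻¹

kcat = Vmax/[E]total = 5280/13.2 = 400 s⁻¹.
kcat/Km = 400/3.05 = 131 μM⁻¹·s⁻¹.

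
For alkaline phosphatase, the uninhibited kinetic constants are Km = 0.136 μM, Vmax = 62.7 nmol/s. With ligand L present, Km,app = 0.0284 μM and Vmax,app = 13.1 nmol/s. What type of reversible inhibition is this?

Both Km and Vmax decrease by the same factor (~4.79-fold) — characteristic of uncompetitive inhibition.

uncompetitive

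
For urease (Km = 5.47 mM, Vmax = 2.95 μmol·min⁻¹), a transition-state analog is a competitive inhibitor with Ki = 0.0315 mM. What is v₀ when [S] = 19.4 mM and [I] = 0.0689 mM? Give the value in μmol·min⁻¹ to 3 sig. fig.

α = 1 + [I]/Ki = 1 + 0.0689/0.0315 = 3.187.
For a competitive inhibitor, Vmax is unchanged and the apparent Km becomes α·Km: Km,app = 17.4 mM, Vmax,app = 2.95 μmol·min⁻¹.
v = Vmax,app·[S]/(Km,app + [S]) = 2.95 × 19.4/(17.4 + 19.4) = 1.55 μmol·min⁻¹.

1.55 μmol·min⁻¹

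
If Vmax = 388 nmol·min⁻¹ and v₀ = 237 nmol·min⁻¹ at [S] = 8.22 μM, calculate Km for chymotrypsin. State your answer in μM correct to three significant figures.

5.24 μM

v/Vmax = 237/388 = 0.6108 = [S]/(Km+[S]).
So Km + [S] = [S]/0.6108 = 13.46 μM, giving Km = 13.46 − 8.22 = 5.24 μM.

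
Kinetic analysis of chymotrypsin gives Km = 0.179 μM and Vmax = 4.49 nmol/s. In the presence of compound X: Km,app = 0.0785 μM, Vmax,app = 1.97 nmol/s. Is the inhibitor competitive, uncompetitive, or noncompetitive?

uncompetitive

Both Km and Vmax decrease by the same factor (~2.28-fold) — characteristic of uncompetitive inhibition.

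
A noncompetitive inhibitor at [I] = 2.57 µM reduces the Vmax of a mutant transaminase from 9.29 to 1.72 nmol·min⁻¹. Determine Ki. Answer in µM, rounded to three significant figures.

Noncompetitive: Vmax,app = Vmax/α with α = 1 + [I]/Ki.
α = Vmax/Vmax,app = 9.29/1.72 = 5.401.
Since α = 1 + [I]/Ki, [I]/Ki = 5.401 − 1 = 4.401 and Ki = 2.57/4.401 = 0.584 µM.

0.584 µM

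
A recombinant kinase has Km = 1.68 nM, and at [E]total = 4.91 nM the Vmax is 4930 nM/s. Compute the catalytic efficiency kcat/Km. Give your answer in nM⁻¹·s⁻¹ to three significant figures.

598 nM⁻¹·s⁻¹

kcat = Vmax/[E]total = 4930/4.91 = 1000 s⁻¹.
kcat/Km = 1000/1.68 = 598 nM⁻¹·s⁻¹.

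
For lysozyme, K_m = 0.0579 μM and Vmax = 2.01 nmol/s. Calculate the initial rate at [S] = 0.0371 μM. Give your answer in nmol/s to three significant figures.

v = Vmax·[S]/(Km + [S]) = 2.01 × 0.0371 / (0.0579 + 0.0371)
  = 0.07457 / 0.09500 = 0.785 nmol/s.

0.785 nmol/s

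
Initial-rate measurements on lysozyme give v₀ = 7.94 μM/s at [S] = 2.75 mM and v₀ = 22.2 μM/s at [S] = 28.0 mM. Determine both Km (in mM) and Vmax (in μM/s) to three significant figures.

Km = 6.81 mM; Vmax = 27.6 μM/s

In reciprocal form, 1/v = (Km/Vmax)·(1/[S]) + 1/Vmax. The two points give (1/[S], 1/v) = (0.3636, 0.1259) and (0.03571, 0.04505).
Slope = (0.1259 − 0.04505)/(0.3636 − 0.03571) = 0.2467; intercept = 0.1259 − 0.2467×0.3636 = 0.03623.
Vmax = 1/intercept = 27.6 μM/s; Km = slope × Vmax = 0.2467 × 27.6 = 6.81 mM.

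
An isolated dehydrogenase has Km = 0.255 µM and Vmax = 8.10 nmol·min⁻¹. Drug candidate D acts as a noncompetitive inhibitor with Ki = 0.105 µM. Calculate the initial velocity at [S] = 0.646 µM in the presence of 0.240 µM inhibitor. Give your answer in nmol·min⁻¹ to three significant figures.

α = 1 + [I]/Ki = 1 + 0.240/0.105 = 3.286.
For a noncompetitive inhibitor, Vmax is reduced to Vmax/α while Km is unchanged: Km,app = 0.255 µM, Vmax,app = 2.47 nmol·min⁻¹.
v = Vmax,app·[S]/(Km,app + [S]) = 2.47 × 0.646/(0.255 + 0.646) = 1.77 nmol·min⁻¹.

1.77 nmol·min⁻¹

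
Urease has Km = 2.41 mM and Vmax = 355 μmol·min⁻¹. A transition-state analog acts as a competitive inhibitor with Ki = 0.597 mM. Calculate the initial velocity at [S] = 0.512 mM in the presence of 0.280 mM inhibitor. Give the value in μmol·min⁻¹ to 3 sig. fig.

With α = 1 + [I]/Ki = 1 + 0.280/0.597 = 1.469, the competitive rate law is v = Vmax[S] / (αKm + [S]).
v = 355×0.512 / (1.469×2.41 + 0.512) = 181.8/4.052 = 44.9 μmol·min⁻¹.

44.9 μmol·min⁻¹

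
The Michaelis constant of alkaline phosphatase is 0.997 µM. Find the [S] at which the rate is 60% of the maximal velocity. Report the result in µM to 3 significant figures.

1.50 µM

v/Vmax = [S]/(Km+[S]) = 0.6, so [S] = Km·0.6/(1 − 0.6) = 0.997 × 1.500.
[S] = 1.50 µM.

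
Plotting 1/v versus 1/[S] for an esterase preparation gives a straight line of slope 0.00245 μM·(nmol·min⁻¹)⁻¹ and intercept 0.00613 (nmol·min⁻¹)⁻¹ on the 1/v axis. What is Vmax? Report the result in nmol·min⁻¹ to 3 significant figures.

The y-intercept of a Lineweaver–Burk plot equals 1/Vmax, so Vmax = 1/0.00613 = 163 nmol·min⁻¹.

163 nmol·min⁻¹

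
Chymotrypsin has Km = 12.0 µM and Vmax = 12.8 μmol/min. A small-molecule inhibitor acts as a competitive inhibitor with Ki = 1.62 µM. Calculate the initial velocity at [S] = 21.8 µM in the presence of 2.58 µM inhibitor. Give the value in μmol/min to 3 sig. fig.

5.27 μmol/min

With α = 1 + [I]/Ki = 1 + 2.58/1.62 = 2.593, the competitive rate law is v = Vmax[S] / (αKm + [S]).
v = 12.8×21.8 / (2.593×12.0 + 21.8) = 279.0/52.91 = 5.27 μmol/min.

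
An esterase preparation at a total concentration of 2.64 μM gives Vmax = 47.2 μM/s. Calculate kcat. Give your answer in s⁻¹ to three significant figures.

kcat = Vmax/[E]total = 47.2 μM/s / 2.64 μM = 17.9 s⁻¹.

17.9 s⁻¹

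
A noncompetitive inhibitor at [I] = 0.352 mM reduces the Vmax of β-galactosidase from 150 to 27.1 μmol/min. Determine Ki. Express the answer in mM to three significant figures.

Noncompetitive: Vmax,app = Vmax/α with α = 1 + [I]/Ki.
α = Vmax/Vmax,app = 150/27.1 = 5.535.
Ki = [I]/(α − 1) = 0.352/4.535 = 0.0776 mM.

0.0776 mM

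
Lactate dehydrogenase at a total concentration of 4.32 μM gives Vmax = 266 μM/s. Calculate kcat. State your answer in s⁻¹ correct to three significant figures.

kcat = Vmax/[E]total = 266 μM/s / 4.32 μM = 61.6 s⁻¹.

61.6 s⁻¹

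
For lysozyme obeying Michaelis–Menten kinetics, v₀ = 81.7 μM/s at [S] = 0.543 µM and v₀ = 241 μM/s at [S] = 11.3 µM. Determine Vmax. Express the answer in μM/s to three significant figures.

In reciprocal form, 1/v = (Km/Vmax)·(1/[S]) + 1/Vmax. The two points give (1/[S], 1/v) = (1.842, 0.01224) and (0.08850, 0.004149).
Slope = (0.01224 − 0.004149)/(1.842 − 0.08850) = 0.004615; intercept = 0.01224 − 0.004615×1.842 = 0.003741.
Vmax = 1/intercept = 267 μM/s; Km = slope × Vmax = 0.004615 × 267 = 1.23 µM.

267 μM/s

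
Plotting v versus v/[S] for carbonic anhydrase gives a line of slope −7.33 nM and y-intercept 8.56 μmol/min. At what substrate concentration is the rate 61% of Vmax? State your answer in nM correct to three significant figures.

The Eadie–Hofstee slope gives Km = 7.33 nM (slope = −Km).
v/Vmax = [S]/(Km+[S]) = 0.61 ⇒ [S] = Km·0.61/(1−0.61) = 7.33 × 1.564 = 11.5 nM.

11.5 nM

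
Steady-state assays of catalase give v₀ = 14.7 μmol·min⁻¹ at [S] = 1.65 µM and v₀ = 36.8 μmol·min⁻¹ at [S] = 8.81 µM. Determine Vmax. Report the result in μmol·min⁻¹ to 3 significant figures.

In reciprocal form, 1/v = (Km/Vmax)·(1/[S]) + 1/Vmax. The two points give (1/[S], 1/v) = (0.6061, 0.06803) and (0.1135, 0.02717).
Slope = (0.06803 − 0.02717)/(0.6061 − 0.1135) = 0.08294; intercept = 0.06803 − 0.08294×0.6061 = 0.01776.
Vmax = 1/intercept = 56.3 μmol·min⁻¹; Km = slope × Vmax = 0.08294 × 56.3 = 4.67 µM.

56.3 μmol·min⁻¹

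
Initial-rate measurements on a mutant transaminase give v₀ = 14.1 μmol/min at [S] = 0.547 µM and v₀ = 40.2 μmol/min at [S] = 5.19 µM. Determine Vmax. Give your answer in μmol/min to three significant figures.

In reciprocal form, 1/v = (Km/Vmax)·(1/[S]) + 1/Vmax. The two points give (1/[S], 1/v) = (1.828, 0.07092) and (0.1927, 0.02488).
Slope = (0.07092 − 0.02488)/(1.828 − 0.1927) = 0.02815; intercept = 0.07092 − 0.02815×1.828 = 0.01945.
Vmax = 1/intercept = 51.4 μmol/min; Km = slope × Vmax = 0.02815 × 51.4 = 1.45 µM.

51.4 μmol/min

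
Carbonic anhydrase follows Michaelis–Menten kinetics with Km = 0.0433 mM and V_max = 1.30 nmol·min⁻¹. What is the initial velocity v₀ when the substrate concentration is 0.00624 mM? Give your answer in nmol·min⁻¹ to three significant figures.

0.164 nmol·min⁻¹

v = Vmax·[S]/(Km + [S]) = 1.30 × 0.00624 / (0.0433 + 0.00624)
  = 0.008112 / 0.04954 = 0.164 nmol·min⁻¹.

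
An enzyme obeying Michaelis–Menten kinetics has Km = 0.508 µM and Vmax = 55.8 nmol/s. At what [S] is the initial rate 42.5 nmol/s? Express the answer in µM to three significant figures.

The required fractional saturation is v/Vmax = 42.5/55.8 = 0.7616.
Then [S]/(Km+[S]) = 0.7616 ⇒ [S] = 0.508 × 0.7616/(1 − 0.7616) = 1.62 µM.

1.62 µM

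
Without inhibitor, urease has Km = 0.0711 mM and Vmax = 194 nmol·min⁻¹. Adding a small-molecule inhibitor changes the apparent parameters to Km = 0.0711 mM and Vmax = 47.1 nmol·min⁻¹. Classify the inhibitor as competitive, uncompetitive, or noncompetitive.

Vmax decreases (194 → 47.1 nmol·min⁻¹) while Km is unchanged — pure noncompetitive inhibition.

noncompetitive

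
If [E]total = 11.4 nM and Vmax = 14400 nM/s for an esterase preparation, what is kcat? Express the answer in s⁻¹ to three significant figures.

1260 s⁻¹

kcat = Vmax/[E]total = 14400 nM/s / 11.4 nM = 1260 s⁻¹.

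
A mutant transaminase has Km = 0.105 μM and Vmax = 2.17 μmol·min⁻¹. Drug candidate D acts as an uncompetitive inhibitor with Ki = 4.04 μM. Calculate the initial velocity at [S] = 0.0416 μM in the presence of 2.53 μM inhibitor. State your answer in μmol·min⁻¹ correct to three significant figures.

α = 1 + [I]/Ki = 1 + 2.53/4.04 = 1.626.
For an uncompetitive inhibitor, both parameters are divided by α, giving Vmax/α and Km/α: Km,app = 0.0646 μM, Vmax,app = 1.33 μmol·min⁻¹.
v = Vmax,app·[S]/(Km,app + [S]) = 1.33 × 0.0416/(0.0646 + 0.0416) = 0.523 μmol·min⁻¹.

0.523 μmol·min⁻¹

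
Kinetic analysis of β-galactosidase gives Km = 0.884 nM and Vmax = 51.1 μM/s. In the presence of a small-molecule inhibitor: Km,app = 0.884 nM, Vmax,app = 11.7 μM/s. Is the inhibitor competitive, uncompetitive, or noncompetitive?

Vmax decreases (51.1 → 11.7 μM/s) while Km is unchanged — pure noncompetitive inhibition.

noncompetitive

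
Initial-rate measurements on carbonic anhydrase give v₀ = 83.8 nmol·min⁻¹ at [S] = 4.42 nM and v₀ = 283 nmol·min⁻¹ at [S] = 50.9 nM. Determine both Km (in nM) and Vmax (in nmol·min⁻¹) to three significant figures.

Km = 14.9 nM; Vmax = 366 nmol·min⁻¹

In reciprocal form, 1/v = (Km/Vmax)·(1/[S]) + 1/Vmax. The two points give (1/[S], 1/v) = (0.2262, 0.01193) and (0.01965, 0.003534).
Slope = (0.01193 − 0.003534)/(0.2262 − 0.01965) = 0.04066; intercept = 0.01193 − 0.04066×0.2262 = 0.002735.
Vmax = 1/intercept = 366 nmol·min⁻¹; Km = slope × Vmax = 0.04066 × 366 = 14.9 nM.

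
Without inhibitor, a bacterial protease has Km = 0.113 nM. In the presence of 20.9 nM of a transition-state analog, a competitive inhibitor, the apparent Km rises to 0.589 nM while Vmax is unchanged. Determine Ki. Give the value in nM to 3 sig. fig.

Competitive: Km,app = α·Km with α = 1 + [I]/Ki.
α = Km,app/Km = 0.589/0.113 = 5.212.
Since α = 1 + [I]/Ki, [I]/Ki = 5.212 − 1 = 4.212 and Ki = 20.9/4.212 = 4.96 nM.

4.96 nM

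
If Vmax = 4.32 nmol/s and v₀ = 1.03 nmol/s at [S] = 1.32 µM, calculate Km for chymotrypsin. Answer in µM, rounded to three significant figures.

From v = Vmax[S]/(Km+[S]), Km = [S](Vmax − v)/v.
Km = 1.32 × (4.32 − 1.03) / 1.03 = 4.343/1.03 = 4.22 µM.

4.22 µM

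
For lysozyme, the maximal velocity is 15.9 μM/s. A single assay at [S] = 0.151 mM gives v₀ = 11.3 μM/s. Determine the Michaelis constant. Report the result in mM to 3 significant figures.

From v = Vmax[S]/(Km+[S]), Km = [S](Vmax − v)/v.
Km = 0.151 × (15.9 − 11.3) / 11.3 = 0.6946/11.3 = 0.0615 mM.

0.0615 mM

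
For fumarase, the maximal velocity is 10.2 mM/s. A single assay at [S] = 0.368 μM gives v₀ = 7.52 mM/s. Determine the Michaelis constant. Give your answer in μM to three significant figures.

v/Vmax = 7.52/10.2 = 0.7373 = [S]/(Km+[S]).
So Km + [S] = [S]/0.7373 = 0.4991 μM, giving Km = 0.4991 − 0.368 = 0.131 μM.

0.131 μM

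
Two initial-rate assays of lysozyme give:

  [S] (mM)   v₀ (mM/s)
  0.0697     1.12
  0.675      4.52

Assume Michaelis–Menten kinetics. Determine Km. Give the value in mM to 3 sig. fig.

0.363 mM

From v = Vmax[S]/(Km+[S]), each point gives Vmax = v(Km+[S])/[S].
Equating: 1.12(Km+0.0697)/0.0697 = 4.52(Km+0.675)/0.675.
16.07·Km + 1.12 = 6.696·Km + 4.52, so (16.07 − 6.696)·Km = 4.52 − 1.12.
Km = 3.400/9.373 = 0.363 mM; then Vmax = 1.12(0.363+0.0697)/0.0697 = 6.95 mM/s.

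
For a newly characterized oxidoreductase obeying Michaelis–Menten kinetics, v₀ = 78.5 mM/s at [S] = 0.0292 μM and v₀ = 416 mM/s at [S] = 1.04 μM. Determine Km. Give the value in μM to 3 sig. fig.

From v = Vmax[S]/(Km+[S]), each point gives Vmax = v(Km+[S])/[S].
Equating: 78.5(Km+0.0292)/0.0292 = 416(Km+1.04)/1.04.
2688·Km + 78.5 = 400.0·Km + 416, so (2688 − 400.0)·Km = 416 − 78.5.
Km = 337.5/2288 = 0.147 μM; then Vmax = 78.5(0.147+0.0292)/0.0292 = 475 mM/s.

0.147 μM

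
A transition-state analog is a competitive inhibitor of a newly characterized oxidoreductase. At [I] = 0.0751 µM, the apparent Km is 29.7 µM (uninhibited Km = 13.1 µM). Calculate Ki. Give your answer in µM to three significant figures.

0.0593 µM

Competitive: Km,app = α·Km with α = 1 + [I]/Ki.
α = Km,app/Km = 29.7/13.1 = 2.267.
Ki = [I]/(α − 1) = 0.0751/1.267 = 0.0593 µM.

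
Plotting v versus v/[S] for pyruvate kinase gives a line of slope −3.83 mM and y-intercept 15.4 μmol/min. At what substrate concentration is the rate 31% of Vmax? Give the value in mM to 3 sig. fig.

1.72 mM

The Eadie–Hofstee slope gives Km = 3.83 mM (slope = −Km).
v/Vmax = [S]/(Km+[S]) = 0.31 ⇒ [S] = Km·0.31/(1−0.31) = 3.83 × 0.4493 = 1.72 mM.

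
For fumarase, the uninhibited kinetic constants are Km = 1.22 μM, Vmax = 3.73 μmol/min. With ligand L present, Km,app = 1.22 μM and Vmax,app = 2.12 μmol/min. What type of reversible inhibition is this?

noncompetitive

Vmax decreases (3.73 → 2.12 μmol/min) while Km is unchanged — pure noncompetitive inhibition.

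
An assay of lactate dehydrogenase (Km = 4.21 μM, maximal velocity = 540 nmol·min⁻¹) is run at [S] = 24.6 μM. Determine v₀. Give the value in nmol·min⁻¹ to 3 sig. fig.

[S]/(Km+[S]) = 24.6/28.81 = 0.8539, the fractional saturation.
v = 0.8539 × Vmax = 0.8539 × 540 = 461 nmol·min⁻¹.

461 nmol·min⁻¹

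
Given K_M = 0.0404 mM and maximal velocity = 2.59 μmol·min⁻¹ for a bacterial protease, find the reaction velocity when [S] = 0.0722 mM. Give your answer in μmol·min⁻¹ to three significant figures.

v = Vmax·[S]/(Km + [S]) = 2.59 × 0.0722 / (0.0404 + 0.0722)
  = 0.1870 / 0.1126 = 1.66 μmol·min⁻¹.

1.66 μmol·min⁻¹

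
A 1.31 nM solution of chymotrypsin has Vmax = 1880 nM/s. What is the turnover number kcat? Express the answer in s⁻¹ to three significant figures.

1440 s⁻¹

kcat = Vmax/[E]total = 1880 nM/s / 1.31 nM = 1440 s⁻¹.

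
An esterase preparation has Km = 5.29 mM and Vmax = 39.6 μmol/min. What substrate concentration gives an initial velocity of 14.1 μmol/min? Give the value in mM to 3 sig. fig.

The required fractional saturation is v/Vmax = 14.1/39.6 = 0.3561.
Then [S]/(Km+[S]) = 0.3561 ⇒ [S] = 5.29 × 0.3561/(1 − 0.3561) = 2.93 mM.

2.93 mM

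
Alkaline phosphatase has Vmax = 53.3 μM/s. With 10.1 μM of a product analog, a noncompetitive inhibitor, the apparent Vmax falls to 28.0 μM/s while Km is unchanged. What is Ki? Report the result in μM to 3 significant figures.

Noncompetitive: Vmax,app = Vmax/α with α = 1 + [I]/Ki.
α = Vmax/Vmax,app = 53.3/28.0 = 1.904.
Ki = [I]/(α − 1) = 10.1/0.9036 = 11.2 μM.

11.2 μM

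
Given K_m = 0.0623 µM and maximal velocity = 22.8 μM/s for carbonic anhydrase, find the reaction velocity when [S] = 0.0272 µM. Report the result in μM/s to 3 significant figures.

v = Vmax·[S]/(Km + [S]) = 22.8 × 0.0272 / (0.0623 + 0.0272)
  = 0.6202 / 0.08950 = 6.93 μM/s.

6.93 μM/s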